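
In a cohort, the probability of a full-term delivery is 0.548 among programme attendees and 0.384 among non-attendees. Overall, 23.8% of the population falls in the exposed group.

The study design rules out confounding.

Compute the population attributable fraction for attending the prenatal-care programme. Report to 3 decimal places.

Let p₁ = 0.548, p₀ = 0.384.
Overall risk P(Y=1) = π·p₁ + (1−π)·p₀ = 0.238×0.548 + 0.762×0.384 = 0.42303.
Under exogeneity, PAF = [P(Y=1) − p₀] / P(Y=1).
PAF = (0.42303 − 0.384) / 0.42303 ≈ 0.0923

PAF ≈ 0.092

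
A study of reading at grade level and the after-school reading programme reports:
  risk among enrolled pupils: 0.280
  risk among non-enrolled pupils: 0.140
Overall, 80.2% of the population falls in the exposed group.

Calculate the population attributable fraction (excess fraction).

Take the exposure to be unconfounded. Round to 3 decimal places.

PAF ≈ 0.445

Let p₁ = 0.28, p₀ = 0.14.
Overall risk P(Y=1) = π·p₁ + (1−π)·p₀ = 0.802×0.28 + 0.198×0.14 = 0.25228.
Under exogeneity, PAF = [P(Y=1) − p₀] / P(Y=1).
PAF = (0.25228 − 0.14) / 0.25228 ≈ 0.4451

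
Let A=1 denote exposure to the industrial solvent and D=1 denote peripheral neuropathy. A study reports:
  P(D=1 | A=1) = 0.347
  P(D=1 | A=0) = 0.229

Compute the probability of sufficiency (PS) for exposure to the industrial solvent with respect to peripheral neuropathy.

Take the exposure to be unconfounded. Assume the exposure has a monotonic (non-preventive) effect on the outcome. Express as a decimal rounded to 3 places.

Let p₁ = 0.347, p₀ = 0.229.
Under exogeneity and monotonicity, PS = (p₁ − p₀) / (1 − p₀).
PS = (0.347 − 0.229) / (1 − 0.229) = 0.118 / 0.771 ≈ 0.1530

PS ≈ 0.153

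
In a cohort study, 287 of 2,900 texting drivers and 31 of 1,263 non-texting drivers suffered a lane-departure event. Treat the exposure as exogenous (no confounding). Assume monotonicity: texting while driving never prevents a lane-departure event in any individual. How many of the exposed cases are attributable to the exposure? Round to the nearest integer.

about 216 cases

p₁ = P(outcome | exposed) = 287/2900 = 0.098966
p₀ = P(outcome | unexposed) = 31/1263 = 0.024545
PN = (p₁ − p₀)/p₁ = (0.098966 − 0.024545) / 0.098966 ≈ 0.75199.
Attributable cases ≈ PN × (exposed cases) = 0.75199 × 287 ≈ 215.82.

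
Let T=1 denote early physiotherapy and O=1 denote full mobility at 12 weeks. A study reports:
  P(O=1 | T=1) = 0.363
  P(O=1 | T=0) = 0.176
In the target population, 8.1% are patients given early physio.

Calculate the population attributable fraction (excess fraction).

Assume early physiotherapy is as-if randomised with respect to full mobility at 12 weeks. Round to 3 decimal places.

PAF ≈ 0.079

Let p₁ = 0.363, p₀ = 0.176.
Overall risk P(Y=1) = π·p₁ + (1−π)·p₀ = 0.081×0.363 + 0.919×0.176 = 0.19115.
Under exogeneity, PAF = [P(Y=1) − p₀] / P(Y=1).
PAF = (0.19115 − 0.176) / 0.19115 ≈ 0.0792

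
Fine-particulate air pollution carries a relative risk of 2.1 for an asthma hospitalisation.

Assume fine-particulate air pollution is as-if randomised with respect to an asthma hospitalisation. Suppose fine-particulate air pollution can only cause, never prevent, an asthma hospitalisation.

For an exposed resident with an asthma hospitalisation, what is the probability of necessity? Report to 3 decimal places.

PN ≈ 0.524

Under exogeneity and monotonicity, PN = (RR − 1) / RR = 1 − 1/RR.
PN = (2.1 − 1) / 2.1 = 1.1 / 2.1 ≈ 0.5238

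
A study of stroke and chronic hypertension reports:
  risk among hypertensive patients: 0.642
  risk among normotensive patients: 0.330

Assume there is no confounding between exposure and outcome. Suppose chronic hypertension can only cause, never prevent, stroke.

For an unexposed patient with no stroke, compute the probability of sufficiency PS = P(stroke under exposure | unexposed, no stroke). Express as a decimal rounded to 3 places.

PS ≈ 0.466

Let p₁ = 0.642, p₀ = 0.33.
Under exogeneity and monotonicity, PS = (p₁ − p₀) / (1 − p₀).
PS = (0.642 − 0.33) / (1 − 0.33) = 0.312 / 0.67 ≈ 0.4657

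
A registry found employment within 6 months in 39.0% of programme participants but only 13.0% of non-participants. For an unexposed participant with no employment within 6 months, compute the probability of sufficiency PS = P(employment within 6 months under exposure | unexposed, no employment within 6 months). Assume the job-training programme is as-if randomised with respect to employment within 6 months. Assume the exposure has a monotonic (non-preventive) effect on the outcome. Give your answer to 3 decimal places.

PS ≈ 0.299

p₁ = 0.39, p₀ = 0.13.
Under exogeneity and monotonicity, PS = (p₁ − p₀) / (1 − p₀).
PS = (0.39 − 0.13) / (1 − 0.13) = 0.26 / 0.87 ≈ 0.2989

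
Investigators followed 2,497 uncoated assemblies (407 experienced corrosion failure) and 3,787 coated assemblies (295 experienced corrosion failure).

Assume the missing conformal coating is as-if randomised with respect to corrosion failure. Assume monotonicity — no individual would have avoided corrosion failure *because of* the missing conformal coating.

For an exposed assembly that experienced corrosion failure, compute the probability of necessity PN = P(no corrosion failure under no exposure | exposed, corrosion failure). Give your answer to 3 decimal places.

p₁ = P(outcome | exposed) = 407/2497 = 0.163
p₀ = P(outcome | unexposed) = 295/3787 = 0.077898
Under exogeneity and monotonicity, PN = (p₁ − p₀) / p₁.
PN = (0.163 − 0.077898) / 0.163 = 0.085098 / 0.163 ≈ 0.5221

PN ≈ 0.522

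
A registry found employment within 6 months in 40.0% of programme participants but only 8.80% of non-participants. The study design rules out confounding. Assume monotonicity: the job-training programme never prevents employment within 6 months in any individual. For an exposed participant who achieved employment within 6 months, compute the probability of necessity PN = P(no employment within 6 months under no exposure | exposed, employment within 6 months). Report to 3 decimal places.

PN ≈ 0.780

p₁ = 0.4, p₀ = 0.088.
Under exogeneity and monotonicity, PN = (p₁ − p₀) / p₁.
PN = (0.4 − 0.088) / 0.4 = 0.312 / 0.4 ≈ 0.7800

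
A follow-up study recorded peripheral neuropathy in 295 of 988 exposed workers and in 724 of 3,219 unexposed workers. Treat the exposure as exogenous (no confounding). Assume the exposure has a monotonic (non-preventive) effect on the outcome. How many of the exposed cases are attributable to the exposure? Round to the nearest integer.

about 73 cases

p₁ = P(outcome | exposed) = 295/988 = 0.29858
p₀ = P(outcome | unexposed) = 724/3219 = 0.22491
PN = (p₁ − p₀)/p₁ = (0.29858 − 0.22491) / 0.29858 ≈ 0.24673.
Attributable cases ≈ PN × (exposed cases) = 0.24673 × 295 ≈ 72.78.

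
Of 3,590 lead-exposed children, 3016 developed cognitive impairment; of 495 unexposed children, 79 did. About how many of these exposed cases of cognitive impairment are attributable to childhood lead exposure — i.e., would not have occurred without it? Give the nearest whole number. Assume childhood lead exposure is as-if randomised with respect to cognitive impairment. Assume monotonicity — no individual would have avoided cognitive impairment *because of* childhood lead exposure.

about 2443 cases

p₁ = P(outcome | exposed) = 3016/3590 = 0.84011
p₀ = P(outcome | unexposed) = 79/495 = 0.1596
PN = (p₁ − p₀)/p₁ = (0.84011 − 0.1596) / 0.84011 ≈ 0.81003.
Attributable cases ≈ PN × (exposed cases) = 0.81003 × 3016 ≈ 2443.05.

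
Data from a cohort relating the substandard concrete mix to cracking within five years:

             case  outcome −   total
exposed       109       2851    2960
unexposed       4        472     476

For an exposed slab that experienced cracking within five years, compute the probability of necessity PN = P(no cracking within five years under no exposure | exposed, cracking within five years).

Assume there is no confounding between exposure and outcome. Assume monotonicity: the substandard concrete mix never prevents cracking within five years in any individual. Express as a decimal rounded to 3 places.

PN ≈ 0.772

p₁ = P(outcome | exposed) = 109/2960 = 0.036824
p₀ = P(outcome | unexposed) = 4/476 = 0.0084034
Under exogeneity and monotonicity, PN = (p₁ − p₀)/p₁.
PN = (0.036824 − 0.0084034) / 0.036824 ≈ 0.7718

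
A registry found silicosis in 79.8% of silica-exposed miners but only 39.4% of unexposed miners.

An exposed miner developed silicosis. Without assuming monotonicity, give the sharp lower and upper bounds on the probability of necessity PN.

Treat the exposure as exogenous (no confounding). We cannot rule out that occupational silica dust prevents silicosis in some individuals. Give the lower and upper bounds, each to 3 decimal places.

p₁ = 0.798, p₀ = 0.394.
Under exogeneity alone the bounds on PN are max{0,(p₁−p₀)/p₁} ≤ PN ≤ min{1,(1−p₀)/p₁}.
  lower = (p₁ − p₀)/p₁ = 0.404 / 0.798 ≈ 0.5063
  upper = min{1, (1 − p₀)/p₁} = 0.606 / 0.798 ≈ 0.7594

0.506 ≤ PN ≤ 0.759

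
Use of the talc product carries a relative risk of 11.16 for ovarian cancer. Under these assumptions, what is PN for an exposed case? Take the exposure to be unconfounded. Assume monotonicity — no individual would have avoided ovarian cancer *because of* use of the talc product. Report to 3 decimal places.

PN ≈ 0.910

Under exogeneity and monotonicity, PN = (RR − 1) / RR = 1 − 1/RR.
PN = (11.16 − 1) / 11.16 = 10.16 / 11.16 ≈ 0.9104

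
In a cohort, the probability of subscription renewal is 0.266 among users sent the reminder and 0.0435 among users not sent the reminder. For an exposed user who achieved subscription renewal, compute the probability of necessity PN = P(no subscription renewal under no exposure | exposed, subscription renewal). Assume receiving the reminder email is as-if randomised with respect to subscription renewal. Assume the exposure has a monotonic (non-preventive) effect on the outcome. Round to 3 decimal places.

PN ≈ 0.836

Let p₁ = 0.266, p₀ = 0.0435.
Under exogeneity and monotonicity, PN = (p₁ − p₀) / p₁.
PN = (0.266 − 0.0435) / 0.266 = 0.2225 / 0.266 ≈ 0.8365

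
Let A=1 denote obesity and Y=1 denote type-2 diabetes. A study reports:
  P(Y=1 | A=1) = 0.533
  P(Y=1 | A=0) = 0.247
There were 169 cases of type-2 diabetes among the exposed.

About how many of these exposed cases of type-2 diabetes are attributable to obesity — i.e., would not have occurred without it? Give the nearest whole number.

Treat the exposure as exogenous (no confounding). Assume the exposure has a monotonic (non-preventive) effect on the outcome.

Let p₁ = 0.533, p₀ = 0.247.
PN = (p₁ − p₀)/p₁ = (0.533 − 0.247) / 0.533 ≈ 0.53659.
Attributable cases ≈ PN × (exposed cases) = 0.53659 × 169 ≈ 90.68.

about 91 cases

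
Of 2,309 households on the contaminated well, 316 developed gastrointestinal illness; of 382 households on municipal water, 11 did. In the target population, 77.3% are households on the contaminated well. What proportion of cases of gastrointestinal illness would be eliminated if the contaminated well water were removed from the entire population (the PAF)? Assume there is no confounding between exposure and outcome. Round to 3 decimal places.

PAF ≈ 0.744

p₁ = P(outcome | exposed) = 316/2309 = 0.13686
p₀ = P(outcome | unexposed) = 11/382 = 0.028796
Overall risk P(Y=1) = π·p₁ + (1−π)·p₀ = 0.773×0.13686 + 0.227×0.028796 = 0.11233.
Under exogeneity, PAF = [P(Y=1) − p₀] / P(Y=1).
PAF = (0.11233 − 0.028796) / 0.11233 ≈ 0.7436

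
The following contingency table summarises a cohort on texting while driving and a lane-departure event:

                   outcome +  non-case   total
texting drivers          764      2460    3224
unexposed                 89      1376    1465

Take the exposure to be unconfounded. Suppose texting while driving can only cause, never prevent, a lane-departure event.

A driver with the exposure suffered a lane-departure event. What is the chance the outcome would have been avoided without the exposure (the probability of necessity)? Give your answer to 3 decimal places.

p₁ = P(outcome | exposed) = 764/3224 = 0.23697
p₀ = P(outcome | unexposed) = 89/1465 = 0.060751
Under exogeneity and monotonicity, PN = (p₁ − p₀)/p₁.
PN = (0.23697 − 0.060751) / 0.23697 ≈ 0.7436

PN ≈ 0.744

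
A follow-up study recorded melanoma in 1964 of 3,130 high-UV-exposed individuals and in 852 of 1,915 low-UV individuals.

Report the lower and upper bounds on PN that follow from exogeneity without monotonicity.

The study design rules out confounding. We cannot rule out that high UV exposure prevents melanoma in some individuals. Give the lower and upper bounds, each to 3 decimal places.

p₁ = P(outcome | exposed) = 1964/3130 = 0.62748
p₀ = P(outcome | unexposed) = 852/1915 = 0.44491
Under exogeneity alone the bounds on PN are max{0,(p₁−p₀)/p₁} ≤ PN ≤ min{1,(1−p₀)/p₁}.
  lower = (p₁ − p₀)/p₁ = 0.18257 / 0.62748 ≈ 0.2910
  upper = min{1, (1 − p₀)/p₁} = 0.55509 / 0.62748 ≈ 0.8846

0.291 ≤ PN ≤ 0.885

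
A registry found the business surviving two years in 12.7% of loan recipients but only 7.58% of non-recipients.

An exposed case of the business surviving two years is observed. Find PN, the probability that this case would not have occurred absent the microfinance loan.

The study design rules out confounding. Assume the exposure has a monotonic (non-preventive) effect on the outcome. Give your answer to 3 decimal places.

PN ≈ 0.403

p₁ = 0.127, p₀ = 0.0758.
Under exogeneity and monotonicity, PN = (p₁ − p₀) / p₁.
PN = (0.127 − 0.0758) / 0.127 = 0.0512 / 0.127 ≈ 0.4031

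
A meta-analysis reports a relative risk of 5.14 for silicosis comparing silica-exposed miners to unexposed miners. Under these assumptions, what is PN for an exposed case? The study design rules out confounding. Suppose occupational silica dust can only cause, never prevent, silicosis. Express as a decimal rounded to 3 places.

Under exogeneity and monotonicity, PN = (RR − 1) / RR = 1 − 1/RR.
PN = (5.14 − 1) / 5.14 = 4.14 / 5.14 ≈ 0.8054

PN ≈ 0.805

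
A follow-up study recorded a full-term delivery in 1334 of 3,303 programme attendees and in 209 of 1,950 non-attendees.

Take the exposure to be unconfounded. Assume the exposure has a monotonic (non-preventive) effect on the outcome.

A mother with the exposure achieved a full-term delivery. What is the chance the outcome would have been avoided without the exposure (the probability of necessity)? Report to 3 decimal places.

PN ≈ 0.735

p₁ = P(outcome | exposed) = 1334/3303 = 0.40388
p₀ = P(outcome | unexposed) = 209/1950 = 0.10718
Under exogeneity and monotonicity, PN = (p₁ − p₀) / p₁.
PN = (0.40388 − 0.10718) / 0.40388 = 0.2967 / 0.40388 ≈ 0.7346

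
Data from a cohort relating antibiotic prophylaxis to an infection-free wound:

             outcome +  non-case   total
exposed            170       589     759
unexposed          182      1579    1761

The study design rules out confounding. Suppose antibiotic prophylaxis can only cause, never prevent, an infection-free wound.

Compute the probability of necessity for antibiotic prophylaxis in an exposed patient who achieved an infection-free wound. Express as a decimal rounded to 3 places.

p₁ = P(outcome | exposed) = 170/759 = 0.22398
p₀ = P(outcome | unexposed) = 182/1761 = 0.10335
Under exogeneity and monotonicity, PN = (p₁ − p₀)/p₁.
PN = (0.22398 − 0.10335) / 0.22398 ≈ 0.5386

PN ≈ 0.539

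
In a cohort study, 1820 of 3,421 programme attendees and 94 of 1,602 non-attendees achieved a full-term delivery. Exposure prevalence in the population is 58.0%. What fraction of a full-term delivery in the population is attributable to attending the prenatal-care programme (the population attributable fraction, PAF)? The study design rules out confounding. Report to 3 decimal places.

p₁ = P(outcome | exposed) = 1820/3421 = 0.53201
p₀ = P(outcome | unexposed) = 94/1602 = 0.058677
Overall risk P(Y=1) = π·p₁ + (1−π)·p₀ = 0.58×0.53201 + 0.42×0.058677 = 0.33321.
Under exogeneity, PAF = [P(Y=1) − p₀] / P(Y=1).
PAF = (0.33321 − 0.058677) / 0.33321 ≈ 0.8239

PAF ≈ 0.824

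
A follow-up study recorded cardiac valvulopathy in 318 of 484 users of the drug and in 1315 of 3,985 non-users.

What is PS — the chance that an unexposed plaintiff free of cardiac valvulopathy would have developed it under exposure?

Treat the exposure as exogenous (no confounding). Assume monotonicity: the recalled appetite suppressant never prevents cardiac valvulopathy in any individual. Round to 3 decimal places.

PS ≈ 0.488

p₁ = P(outcome | exposed) = 318/484 = 0.65702
p₀ = P(outcome | unexposed) = 1315/3985 = 0.32999
Under exogeneity and monotonicity, PS = (p₁ − p₀) / (1 − p₀).
PS = (0.65702 − 0.32999) / (1 − 0.32999) = 0.32704 / 0.67001 ≈ 0.4881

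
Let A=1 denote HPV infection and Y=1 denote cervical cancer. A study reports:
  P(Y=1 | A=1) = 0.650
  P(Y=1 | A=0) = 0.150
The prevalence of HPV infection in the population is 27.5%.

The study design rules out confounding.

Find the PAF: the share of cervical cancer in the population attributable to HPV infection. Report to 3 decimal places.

Let p₁ = 0.65, p₀ = 0.15.
Overall risk P(Y=1) = π·p₁ + (1−π)·p₀ = 0.275×0.65 + 0.725×0.15 = 0.2875.
Under exogeneity, PAF = [P(Y=1) − p₀] / P(Y=1).
PAF = (0.2875 − 0.15) / 0.2875 ≈ 0.4783

PAF ≈ 0.478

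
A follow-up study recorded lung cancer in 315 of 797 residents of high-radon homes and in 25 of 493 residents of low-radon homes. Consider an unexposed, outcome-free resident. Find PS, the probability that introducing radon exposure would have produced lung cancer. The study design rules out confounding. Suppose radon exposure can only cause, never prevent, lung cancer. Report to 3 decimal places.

p₁ = P(outcome | exposed) = 315/797 = 0.39523
p₀ = P(outcome | unexposed) = 25/493 = 0.05071
Under exogeneity and monotonicity, PS = (p₁ − p₀) / (1 − p₀).
PS = (0.39523 − 0.05071) / (1 − 0.05071) = 0.34452 / 0.94929 ≈ 0.3629

PS ≈ 0.363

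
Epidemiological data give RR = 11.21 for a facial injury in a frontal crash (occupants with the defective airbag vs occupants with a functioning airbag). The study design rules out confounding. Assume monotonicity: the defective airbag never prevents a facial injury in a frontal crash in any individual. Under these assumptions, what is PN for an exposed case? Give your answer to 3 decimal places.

PN ≈ 0.911

Under exogeneity and monotonicity, PN = (RR − 1) / RR = 1 − 1/RR.
PN = (11.21 − 1) / 11.21 = 10.21 / 11.21 ≈ 0.9108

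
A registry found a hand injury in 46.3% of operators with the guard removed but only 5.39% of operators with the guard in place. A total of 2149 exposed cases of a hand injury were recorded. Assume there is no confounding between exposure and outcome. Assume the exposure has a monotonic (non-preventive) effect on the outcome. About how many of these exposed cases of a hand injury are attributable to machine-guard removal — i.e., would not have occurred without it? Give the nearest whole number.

about 1899 cases

p₁ = 0.463, p₀ = 0.0539.
PN = (p₁ − p₀)/p₁ = (0.463 − 0.0539) / 0.463 ≈ 0.88359.
Attributable cases ≈ PN × (exposed cases) = 0.88359 × 2149 ≈ 1898.82.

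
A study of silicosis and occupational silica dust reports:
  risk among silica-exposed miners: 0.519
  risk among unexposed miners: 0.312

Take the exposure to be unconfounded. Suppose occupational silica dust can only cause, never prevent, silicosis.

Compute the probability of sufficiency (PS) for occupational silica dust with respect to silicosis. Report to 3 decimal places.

Let p₁ = 0.519, p₀ = 0.312.
Under exogeneity and monotonicity, PS = (p₁ − p₀) / (1 − p₀).
PS = (0.519 − 0.312) / (1 − 0.312) = 0.207 / 0.688 ≈ 0.3009

PS ≈ 0.301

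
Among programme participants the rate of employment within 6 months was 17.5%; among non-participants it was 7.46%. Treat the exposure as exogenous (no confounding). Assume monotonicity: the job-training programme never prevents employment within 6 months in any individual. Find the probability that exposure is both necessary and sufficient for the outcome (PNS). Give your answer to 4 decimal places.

p₁ = 0.175, p₀ = 0.0746.
Under exogeneity and monotonicity, PNS = p₁ − p₀.
PNS = 0.175 − 0.0746 = 0.1004

PNS ≈ 0.1004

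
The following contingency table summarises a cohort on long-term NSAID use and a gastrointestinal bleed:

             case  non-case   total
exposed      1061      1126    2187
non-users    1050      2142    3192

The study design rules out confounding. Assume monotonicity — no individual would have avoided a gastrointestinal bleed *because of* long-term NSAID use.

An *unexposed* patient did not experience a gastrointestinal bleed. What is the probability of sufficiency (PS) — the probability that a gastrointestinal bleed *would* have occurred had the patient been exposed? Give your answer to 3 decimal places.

PS ≈ 0.233

p₁ = P(outcome | exposed) = 1061/2187 = 0.48514
p₀ = P(outcome | unexposed) = 1050/3192 = 0.32895
Under exogeneity and monotonicity, PS = (p₁ − p₀) / (1 − p₀).
PS = (0.48514 − 0.32895) / (1 − 0.32895) = 0.15619 / 0.67105 ≈ 0.2328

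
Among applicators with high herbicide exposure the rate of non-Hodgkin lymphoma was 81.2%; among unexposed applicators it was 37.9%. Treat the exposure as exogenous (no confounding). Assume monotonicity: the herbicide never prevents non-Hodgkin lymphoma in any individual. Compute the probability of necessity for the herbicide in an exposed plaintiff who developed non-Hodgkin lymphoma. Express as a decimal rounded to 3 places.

p₁ = 0.812, p₀ = 0.379.
Under exogeneity and monotonicity, PN = (p₁ − p₀) / p₁.
PN = (0.812 − 0.379) / 0.812 = 0.433 / 0.812 ≈ 0.5333

PN ≈ 0.533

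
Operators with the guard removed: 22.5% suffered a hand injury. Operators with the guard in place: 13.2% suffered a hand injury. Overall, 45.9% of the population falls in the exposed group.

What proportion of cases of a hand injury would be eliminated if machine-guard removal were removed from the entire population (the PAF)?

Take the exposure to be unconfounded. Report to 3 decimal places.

p₁ = 0.225, p₀ = 0.132.
Overall risk P(Y=1) = π·p₁ + (1−π)·p₀ = 0.459×0.225 + 0.541×0.132 = 0.17469.
Under exogeneity, PAF = [P(Y=1) − p₀] / P(Y=1).
PAF = (0.17469 − 0.132) / 0.17469 ≈ 0.2444

PAF ≈ 0.244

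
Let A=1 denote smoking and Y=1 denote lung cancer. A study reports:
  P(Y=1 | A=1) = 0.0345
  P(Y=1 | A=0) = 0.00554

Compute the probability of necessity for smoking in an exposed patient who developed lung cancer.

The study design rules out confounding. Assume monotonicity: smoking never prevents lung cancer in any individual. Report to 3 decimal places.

Let p₁ = 0.0345, p₀ = 0.00554.
Under exogeneity and monotonicity, PN = (p₁ − p₀) / p₁.
PN = (0.0345 − 0.00554) / 0.0345 = 0.02896 / 0.0345 ≈ 0.8394

PN ≈ 0.839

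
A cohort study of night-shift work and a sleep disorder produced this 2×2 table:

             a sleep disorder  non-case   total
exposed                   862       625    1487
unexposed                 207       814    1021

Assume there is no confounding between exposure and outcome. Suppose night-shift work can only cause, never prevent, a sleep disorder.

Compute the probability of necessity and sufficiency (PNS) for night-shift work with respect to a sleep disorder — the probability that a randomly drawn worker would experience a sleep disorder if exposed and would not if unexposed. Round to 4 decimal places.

PNS ≈ 0.3769

p₁ = P(outcome | exposed) = 862/1487 = 0.57969
p₀ = P(outcome | unexposed) = 207/1021 = 0.20274
Under exogeneity and monotonicity, PNS = p₁ − p₀.
PNS = 0.57969 − 0.20274 = 0.37695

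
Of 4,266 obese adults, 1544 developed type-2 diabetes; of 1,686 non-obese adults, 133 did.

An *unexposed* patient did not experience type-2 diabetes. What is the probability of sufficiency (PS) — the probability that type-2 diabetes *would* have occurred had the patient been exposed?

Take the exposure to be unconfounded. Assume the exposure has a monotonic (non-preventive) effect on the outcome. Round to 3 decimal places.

p₁ = P(outcome | exposed) = 1544/4266 = 0.36193
p₀ = P(outcome | unexposed) = 133/1686 = 0.078885
Under exogeneity and monotonicity, PS = (p₁ − p₀) / (1 − p₀).
PS = (0.36193 − 0.078885) / (1 − 0.078885) = 0.28305 / 0.92112 ≈ 0.3073

PS ≈ 0.307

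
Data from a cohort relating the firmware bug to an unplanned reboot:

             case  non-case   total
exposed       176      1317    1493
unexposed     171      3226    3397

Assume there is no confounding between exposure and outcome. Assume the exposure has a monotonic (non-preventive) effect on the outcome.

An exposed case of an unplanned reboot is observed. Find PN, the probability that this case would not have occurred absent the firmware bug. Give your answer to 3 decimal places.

p₁ = P(outcome | exposed) = 176/1493 = 0.11788
p₀ = P(outcome | unexposed) = 171/3397 = 0.050339
Under exogeneity and monotonicity, PN = (p₁ − p₀)/p₁.
PN = (0.11788 − 0.050339) / 0.11788 ≈ 0.5730

PN ≈ 0.573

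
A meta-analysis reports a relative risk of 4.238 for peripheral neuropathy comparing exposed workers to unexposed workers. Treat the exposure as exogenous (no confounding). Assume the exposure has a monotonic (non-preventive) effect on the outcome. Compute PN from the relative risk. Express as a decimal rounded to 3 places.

Under exogeneity and monotonicity, PN = (RR − 1) / RR = 1 − 1/RR.
PN = (4.238 − 1) / 4.238 = 3.238 / 4.238 ≈ 0.7640

PN ≈ 0.764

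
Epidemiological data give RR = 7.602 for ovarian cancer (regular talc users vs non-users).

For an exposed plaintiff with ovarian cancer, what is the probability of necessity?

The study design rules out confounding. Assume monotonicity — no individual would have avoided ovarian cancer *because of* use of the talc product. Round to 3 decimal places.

PN ≈ 0.868

Under exogeneity and monotonicity, PN = (RR − 1) / RR = 1 − 1/RR.
PN = (7.602 − 1) / 7.602 = 6.602 / 7.602 ≈ 0.8685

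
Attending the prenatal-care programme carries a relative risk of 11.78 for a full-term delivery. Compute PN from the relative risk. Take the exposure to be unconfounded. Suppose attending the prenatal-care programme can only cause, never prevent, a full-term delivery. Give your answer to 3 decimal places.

Under exogeneity and monotonicity, PN = (RR − 1) / RR = 1 − 1/RR.
PN = (11.78 − 1) / 11.78 = 10.78 / 11.78 ≈ 0.9151

PN ≈ 0.915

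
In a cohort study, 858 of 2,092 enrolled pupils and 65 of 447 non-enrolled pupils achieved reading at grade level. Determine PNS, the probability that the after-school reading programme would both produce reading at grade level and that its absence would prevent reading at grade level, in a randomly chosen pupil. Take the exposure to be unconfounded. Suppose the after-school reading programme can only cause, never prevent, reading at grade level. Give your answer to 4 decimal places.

PNS ≈ 0.2647

p₁ = P(outcome | exposed) = 858/2092 = 0.41013
p₀ = P(outcome | unexposed) = 65/447 = 0.14541
Under exogeneity and monotonicity, PNS = p₁ − p₀.
PNS = 0.41013 − 0.14541 = 0.26472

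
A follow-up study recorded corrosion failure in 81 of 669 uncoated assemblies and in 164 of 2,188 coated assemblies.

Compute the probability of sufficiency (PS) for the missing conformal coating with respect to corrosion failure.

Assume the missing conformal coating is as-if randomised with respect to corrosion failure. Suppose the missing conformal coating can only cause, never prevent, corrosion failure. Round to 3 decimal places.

p₁ = P(outcome | exposed) = 81/669 = 0.12108
p₀ = P(outcome | unexposed) = 164/2188 = 0.074954
Under exogeneity and monotonicity, PS = (p₁ − p₀) / (1 − p₀).
PS = (0.12108 − 0.074954) / (1 − 0.074954) = 0.046122 / 0.92505 ≈ 0.0499

PS ≈ 0.050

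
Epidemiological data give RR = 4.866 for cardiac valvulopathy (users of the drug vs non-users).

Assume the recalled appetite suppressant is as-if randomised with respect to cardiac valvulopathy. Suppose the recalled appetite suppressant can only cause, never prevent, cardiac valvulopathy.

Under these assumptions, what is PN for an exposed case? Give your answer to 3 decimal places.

PN ≈ 0.794

Under exogeneity and monotonicity, PN = (RR − 1) / RR = 1 − 1/RR.
PN = (4.866 − 1) / 4.866 = 3.866 / 4.866 ≈ 0.7945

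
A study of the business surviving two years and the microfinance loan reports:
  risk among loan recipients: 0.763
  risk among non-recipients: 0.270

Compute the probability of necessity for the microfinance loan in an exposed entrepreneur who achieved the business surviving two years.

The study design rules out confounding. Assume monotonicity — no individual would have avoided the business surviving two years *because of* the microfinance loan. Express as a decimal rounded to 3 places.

PN ≈ 0.646

Let p₁ = 0.763, p₀ = 0.27.
Under exogeneity and monotonicity, PN = (p₁ − p₀) / p₁.
PN = (0.763 − 0.27) / 0.763 = 0.493 / 0.763 ≈ 0.6461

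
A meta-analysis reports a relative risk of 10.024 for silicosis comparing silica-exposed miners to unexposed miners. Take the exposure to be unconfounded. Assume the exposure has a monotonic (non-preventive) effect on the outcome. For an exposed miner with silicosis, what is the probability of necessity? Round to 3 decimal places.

PN ≈ 0.900

Under exogeneity and monotonicity, PN = (RR − 1) / RR = 1 − 1/RR.
PN = (10.024 − 1) / 10.024 = 9.024 / 10.024 ≈ 0.9002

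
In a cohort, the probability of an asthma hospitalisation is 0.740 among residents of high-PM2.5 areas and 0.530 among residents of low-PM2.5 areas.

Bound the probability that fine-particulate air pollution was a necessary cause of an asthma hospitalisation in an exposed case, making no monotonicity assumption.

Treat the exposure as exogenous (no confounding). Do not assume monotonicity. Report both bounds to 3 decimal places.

0.284 ≤ PN ≤ 0.635

Let p₁ = 0.74, p₀ = 0.53.
Under exogeneity alone the bounds on PN are max{0,(p₁−p₀)/p₁} ≤ PN ≤ min{1,(1−p₀)/p₁}.
  lower = (p₁ − p₀)/p₁ = 0.21 / 0.74 ≈ 0.2838
  upper = min{1, (1 − p₀)/p₁} = 0.47 / 0.74 ≈ 0.6351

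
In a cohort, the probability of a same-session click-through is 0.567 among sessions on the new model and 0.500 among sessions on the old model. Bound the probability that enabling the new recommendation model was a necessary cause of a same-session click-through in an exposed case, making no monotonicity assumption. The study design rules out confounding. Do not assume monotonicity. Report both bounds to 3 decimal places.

0.118 ≤ PN ≤ 0.882

Let p₁ = 0.567, p₀ = 0.5.
Under exogeneity alone the bounds on PN are max{0,(p₁−p₀)/p₁} ≤ PN ≤ min{1,(1−p₀)/p₁}.
  lower = (p₁ − p₀)/p₁ = 0.067 / 0.567 ≈ 0.1182
  upper = min{1, (1 − p₀)/p₁} = 0.5 / 0.567 ≈ 0.8818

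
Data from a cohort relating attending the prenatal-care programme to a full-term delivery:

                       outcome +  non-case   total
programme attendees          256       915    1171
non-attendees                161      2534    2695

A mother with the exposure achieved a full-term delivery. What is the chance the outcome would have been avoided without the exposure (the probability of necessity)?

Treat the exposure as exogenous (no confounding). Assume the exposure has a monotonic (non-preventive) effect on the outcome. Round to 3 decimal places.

p₁ = P(outcome | exposed) = 256/1171 = 0.21862
p₀ = P(outcome | unexposed) = 161/2695 = 0.05974
Under exogeneity and monotonicity, PN = (p₁ − p₀)/p₁.
PN = (0.21862 − 0.05974) / 0.21862 ≈ 0.7267

PN ≈ 0.727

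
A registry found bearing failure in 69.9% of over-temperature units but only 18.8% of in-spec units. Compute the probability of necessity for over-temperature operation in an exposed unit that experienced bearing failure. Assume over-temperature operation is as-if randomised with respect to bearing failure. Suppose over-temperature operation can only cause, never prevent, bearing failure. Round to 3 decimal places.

p₁ = 0.699, p₀ = 0.188.
Under exogeneity and monotonicity, PN = (p₁ − p₀) / p₁.
PN = (0.699 − 0.188) / 0.699 = 0.511 / 0.699 ≈ 0.7310

PN ≈ 0.731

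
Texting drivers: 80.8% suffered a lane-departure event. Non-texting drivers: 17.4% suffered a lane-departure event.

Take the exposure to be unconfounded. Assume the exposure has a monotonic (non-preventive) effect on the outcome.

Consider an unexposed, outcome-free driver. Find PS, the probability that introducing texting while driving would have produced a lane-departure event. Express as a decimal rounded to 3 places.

PS ≈ 0.768

p₁ = 0.808, p₀ = 0.174.
Under exogeneity and monotonicity, PS = (p₁ − p₀) / (1 − p₀).
PS = (0.808 − 0.174) / (1 − 0.174) = 0.634 / 0.826 ≈ 0.7676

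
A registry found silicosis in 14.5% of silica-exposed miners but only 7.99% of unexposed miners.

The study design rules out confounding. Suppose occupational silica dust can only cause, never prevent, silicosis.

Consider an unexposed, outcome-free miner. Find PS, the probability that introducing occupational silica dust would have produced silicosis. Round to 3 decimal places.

p₁ = 0.145, p₀ = 0.0799.
Under exogeneity and monotonicity, PS = (p₁ − p₀) / (1 − p₀).
PS = (0.145 − 0.0799) / (1 − 0.0799) = 0.0651 / 0.9201 ≈ 0.0708

PS ≈ 0.071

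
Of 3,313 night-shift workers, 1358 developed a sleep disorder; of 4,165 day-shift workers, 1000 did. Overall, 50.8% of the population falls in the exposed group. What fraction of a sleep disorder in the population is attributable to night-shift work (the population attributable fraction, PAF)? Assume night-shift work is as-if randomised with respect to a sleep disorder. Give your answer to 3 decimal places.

PAF ≈ 0.264

p₁ = P(outcome | exposed) = 1358/3313 = 0.4099
p₀ = P(outcome | unexposed) = 1000/4165 = 0.2401
Overall risk P(Y=1) = π·p₁ + (1−π)·p₀ = 0.508×0.4099 + 0.492×0.2401 = 0.32636.
Under exogeneity, PAF = [P(Y=1) − p₀] / P(Y=1).
PAF = (0.32636 − 0.2401) / 0.32636 ≈ 0.2643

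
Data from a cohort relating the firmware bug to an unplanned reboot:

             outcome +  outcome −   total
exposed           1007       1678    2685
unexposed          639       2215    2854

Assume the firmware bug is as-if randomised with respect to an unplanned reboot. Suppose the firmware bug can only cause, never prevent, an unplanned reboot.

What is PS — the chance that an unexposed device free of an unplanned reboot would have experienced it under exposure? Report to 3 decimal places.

p₁ = P(outcome | exposed) = 1007/2685 = 0.37505
p₀ = P(outcome | unexposed) = 639/2854 = 0.2239
Under exogeneity and monotonicity, PS = (p₁ − p₀) / (1 − p₀).
PS = (0.37505 − 0.2239) / (1 − 0.2239) = 0.15115 / 0.7761 ≈ 0.1948

PS ≈ 0.195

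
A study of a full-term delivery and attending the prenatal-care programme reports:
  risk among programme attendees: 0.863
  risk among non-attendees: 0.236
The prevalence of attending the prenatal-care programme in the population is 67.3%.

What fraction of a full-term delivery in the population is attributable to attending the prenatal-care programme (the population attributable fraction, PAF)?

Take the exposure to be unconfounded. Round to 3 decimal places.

Let p₁ = 0.863, p₀ = 0.236.
Overall risk P(Y=1) = π·p₁ + (1−π)·p₀ = 0.673×0.863 + 0.327×0.236 = 0.65797.
Under exogeneity, PAF = [P(Y=1) − p₀] / P(Y=1).
PAF = (0.65797 − 0.236) / 0.65797 ≈ 0.6413

PAF ≈ 0.641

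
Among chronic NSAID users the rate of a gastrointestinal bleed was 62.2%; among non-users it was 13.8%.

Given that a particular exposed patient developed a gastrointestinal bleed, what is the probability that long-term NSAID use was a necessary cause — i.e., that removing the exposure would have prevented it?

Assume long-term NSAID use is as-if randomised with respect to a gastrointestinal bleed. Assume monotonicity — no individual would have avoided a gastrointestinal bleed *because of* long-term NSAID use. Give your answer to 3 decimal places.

p₁ = 0.622, p₀ = 0.138.
Under exogeneity and monotonicity, PN = (p₁ − p₀) / p₁.
PN = (0.622 − 0.138) / 0.622 = 0.484 / 0.622 ≈ 0.7781

PN ≈ 0.778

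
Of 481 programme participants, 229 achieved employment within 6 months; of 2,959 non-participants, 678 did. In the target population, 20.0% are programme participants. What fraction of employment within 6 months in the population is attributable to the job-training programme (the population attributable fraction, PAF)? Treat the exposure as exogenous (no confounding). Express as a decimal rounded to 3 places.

PAF ≈ 0.177

p₁ = P(outcome | exposed) = 229/481 = 0.47609
p₀ = P(outcome | unexposed) = 678/2959 = 0.22913
Overall risk P(Y=1) = π·p₁ + (1−π)·p₀ = 0.2×0.47609 + 0.8×0.22913 = 0.27852.
Under exogeneity, PAF = [P(Y=1) − p₀] / P(Y=1).
PAF = (0.27852 − 0.22913) / 0.27852 ≈ 0.1773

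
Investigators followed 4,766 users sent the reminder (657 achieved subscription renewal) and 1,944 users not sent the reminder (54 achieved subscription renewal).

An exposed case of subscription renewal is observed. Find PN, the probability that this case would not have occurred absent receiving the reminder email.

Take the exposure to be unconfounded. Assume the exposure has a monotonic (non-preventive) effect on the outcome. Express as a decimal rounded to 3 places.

p₁ = P(outcome | exposed) = 657/4766 = 0.13785
p₀ = P(outcome | unexposed) = 54/1944 = 0.027778
Under exogeneity and monotonicity, PN = (p₁ − p₀) / p₁.
PN = (0.13785 − 0.027778) / 0.13785 = 0.11007 / 0.13785 ≈ 0.7985

PN ≈ 0.798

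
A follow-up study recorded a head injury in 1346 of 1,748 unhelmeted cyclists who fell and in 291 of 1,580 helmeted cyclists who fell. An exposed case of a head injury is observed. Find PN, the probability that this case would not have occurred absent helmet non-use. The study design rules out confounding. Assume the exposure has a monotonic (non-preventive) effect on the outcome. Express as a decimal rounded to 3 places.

p₁ = P(outcome | exposed) = 1346/1748 = 0.77002
p₀ = P(outcome | unexposed) = 291/1580 = 0.18418
Under exogeneity and monotonicity, PN = (p₁ − p₀) / p₁.
PN = (0.77002 − 0.18418) / 0.77002 = 0.58585 / 0.77002 ≈ 0.7608

PN ≈ 0.761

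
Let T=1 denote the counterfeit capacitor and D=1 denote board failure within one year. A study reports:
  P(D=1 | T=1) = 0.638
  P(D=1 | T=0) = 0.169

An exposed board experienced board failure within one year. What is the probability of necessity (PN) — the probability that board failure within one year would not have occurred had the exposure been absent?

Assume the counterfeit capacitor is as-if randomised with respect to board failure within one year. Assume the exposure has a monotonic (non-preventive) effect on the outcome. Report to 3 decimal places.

Let p₁ = 0.638, p₀ = 0.169.
Under exogeneity and monotonicity, PN = (p₁ − p₀) / p₁.
PN = (0.638 − 0.169) / 0.638 = 0.469 / 0.638 ≈ 0.7351

PN ≈ 0.735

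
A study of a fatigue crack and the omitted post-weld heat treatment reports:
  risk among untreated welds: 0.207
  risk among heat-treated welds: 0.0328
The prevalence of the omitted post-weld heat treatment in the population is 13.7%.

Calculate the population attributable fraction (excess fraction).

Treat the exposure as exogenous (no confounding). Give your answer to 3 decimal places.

Let p₁ = 0.207, p₀ = 0.0328.
Overall risk P(Y=1) = π·p₁ + (1−π)·p₀ = 0.137×0.207 + 0.863×0.0328 = 0.056665.
Under exogeneity, PAF = [P(Y=1) − p₀] / P(Y=1).
PAF = (0.056665 − 0.0328) / 0.056665 ≈ 0.4212

PAF ≈ 0.421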